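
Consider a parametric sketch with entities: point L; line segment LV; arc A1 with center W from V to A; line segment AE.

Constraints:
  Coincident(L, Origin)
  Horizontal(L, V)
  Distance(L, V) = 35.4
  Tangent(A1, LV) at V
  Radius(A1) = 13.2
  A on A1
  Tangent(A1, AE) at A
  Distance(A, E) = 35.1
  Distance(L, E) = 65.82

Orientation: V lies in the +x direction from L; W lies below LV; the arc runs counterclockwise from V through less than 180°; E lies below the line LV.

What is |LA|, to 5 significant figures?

31.544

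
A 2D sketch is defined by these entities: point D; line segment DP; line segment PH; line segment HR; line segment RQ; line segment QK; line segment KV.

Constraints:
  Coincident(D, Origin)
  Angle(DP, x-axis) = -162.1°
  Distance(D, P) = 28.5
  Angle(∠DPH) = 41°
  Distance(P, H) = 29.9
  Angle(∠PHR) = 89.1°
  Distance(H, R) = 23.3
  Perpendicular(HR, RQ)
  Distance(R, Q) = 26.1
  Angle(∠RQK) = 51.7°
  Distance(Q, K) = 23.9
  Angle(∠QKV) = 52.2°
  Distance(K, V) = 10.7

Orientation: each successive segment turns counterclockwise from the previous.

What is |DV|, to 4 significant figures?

3.946

∠RQK = 51.7° gives QK at -73.90° from the x-axis; with |QK| = 23.9, K = (-8.351, -12.02). ∠QKV = 52.2° gives KV at 53.90° from the x-axis; with |KV| = 10.7, V = (-2.047, -3.373). Then |DV| = |V − D| = 3.946.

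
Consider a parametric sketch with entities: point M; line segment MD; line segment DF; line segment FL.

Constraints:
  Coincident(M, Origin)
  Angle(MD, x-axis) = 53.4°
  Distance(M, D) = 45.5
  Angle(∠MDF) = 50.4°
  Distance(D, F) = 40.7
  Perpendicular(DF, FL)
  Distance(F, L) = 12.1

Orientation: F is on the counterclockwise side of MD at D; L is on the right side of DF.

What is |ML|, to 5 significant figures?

48.587

M is at the origin; MD runs at 53.4° with length 45.5, so D = 45.5·(cos 53.4°, sin 53.4°) = (27.128, 36.528). ∠MDF = 50.4°, so DF runs at 53.4° + (180° − 50.4°) = 183.00° from the x-axis; with |DF| = 40.7, F = D + 40.7·(cos 183.00°, sin 183.00°) = (-13.516, 34.398). DF ⟂ FL; with |FL| = 12.1 on the right of DF, L = F + 12.1·(-0.052336, 0.99863) = (-14.149, 46.482). Then |ML| = |L − M| = 48.587.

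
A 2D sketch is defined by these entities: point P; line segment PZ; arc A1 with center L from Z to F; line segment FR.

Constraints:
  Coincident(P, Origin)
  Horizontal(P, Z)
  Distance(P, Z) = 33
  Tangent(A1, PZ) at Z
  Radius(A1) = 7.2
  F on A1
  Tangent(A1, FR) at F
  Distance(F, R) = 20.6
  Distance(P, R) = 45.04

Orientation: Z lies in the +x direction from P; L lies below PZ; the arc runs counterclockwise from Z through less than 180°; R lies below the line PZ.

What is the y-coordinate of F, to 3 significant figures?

-10.0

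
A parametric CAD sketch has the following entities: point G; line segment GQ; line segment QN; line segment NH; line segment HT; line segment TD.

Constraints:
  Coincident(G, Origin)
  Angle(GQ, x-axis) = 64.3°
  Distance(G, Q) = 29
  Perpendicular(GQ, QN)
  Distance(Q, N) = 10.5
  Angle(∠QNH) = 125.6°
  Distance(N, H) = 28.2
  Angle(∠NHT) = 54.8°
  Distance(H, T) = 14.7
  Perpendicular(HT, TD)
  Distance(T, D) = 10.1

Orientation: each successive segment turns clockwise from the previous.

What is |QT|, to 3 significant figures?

26.1

∠QNH = 125.6° gives NH at -80.1° from the x-axis; with |NH| = 28.2, H = (26.9, -6.20). ∠NHT = 54.8° gives HT at 155° from the x-axis; with |HT| = 14.7, T = (13.6, 0.0799). Then |QT| = |T − Q| = 26.1.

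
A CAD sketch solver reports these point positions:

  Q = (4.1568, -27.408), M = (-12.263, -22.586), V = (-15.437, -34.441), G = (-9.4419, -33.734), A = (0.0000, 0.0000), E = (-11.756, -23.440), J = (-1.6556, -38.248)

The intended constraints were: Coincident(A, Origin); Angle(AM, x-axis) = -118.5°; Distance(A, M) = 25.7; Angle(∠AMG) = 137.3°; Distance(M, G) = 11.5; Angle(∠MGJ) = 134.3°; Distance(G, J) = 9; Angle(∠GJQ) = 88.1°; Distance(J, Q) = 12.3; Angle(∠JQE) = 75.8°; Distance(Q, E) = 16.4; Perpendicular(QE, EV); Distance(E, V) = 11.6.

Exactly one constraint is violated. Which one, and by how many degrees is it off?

Perpendicular(QE, EV) — off by 4.50°.

A = (0.00, 0.00) ✓; AM at -118.5° ✓; |AM| = 25.70 ✓; ∠AMG = 137.3° ✓; |MG| = 11.50 ✓; ∠MGJ = 134.3° ✓; |GJ| = 9.000 ✓; ∠GJQ = 88.10° ✓; |JQ| = 12.30 ✓; ∠JQE = 75.80° ✓; |QE| = 16.40 ✓; ∠(QE, EV) = 85.50° ✗; |EV| = 11.60 ✓.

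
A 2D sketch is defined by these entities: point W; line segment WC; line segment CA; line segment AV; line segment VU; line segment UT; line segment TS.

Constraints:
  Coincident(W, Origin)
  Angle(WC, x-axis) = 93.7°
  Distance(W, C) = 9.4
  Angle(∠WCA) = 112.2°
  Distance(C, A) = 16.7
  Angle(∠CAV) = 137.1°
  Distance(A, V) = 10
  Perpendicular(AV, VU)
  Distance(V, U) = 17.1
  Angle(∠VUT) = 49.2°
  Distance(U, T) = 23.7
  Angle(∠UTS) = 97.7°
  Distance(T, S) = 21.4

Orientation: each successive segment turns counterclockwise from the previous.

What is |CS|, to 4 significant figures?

31.96

∠VUT = 49.2° gives UT at 65.20° from the x-axis; with |UT| = 23.7, T = (-8.545, 16.49). ∠UTS = 97.7° gives TS at 147.5° from the x-axis; with |TS| = 21.4, S = (-26.59, 27.99). Then |CS| = |S − C| = 31.96.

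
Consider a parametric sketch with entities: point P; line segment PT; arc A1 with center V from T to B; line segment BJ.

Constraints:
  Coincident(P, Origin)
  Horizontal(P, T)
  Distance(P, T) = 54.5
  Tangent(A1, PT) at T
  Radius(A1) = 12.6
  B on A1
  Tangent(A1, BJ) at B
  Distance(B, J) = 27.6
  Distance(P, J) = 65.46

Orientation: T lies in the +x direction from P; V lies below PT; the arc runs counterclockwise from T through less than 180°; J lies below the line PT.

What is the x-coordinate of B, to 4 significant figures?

42.36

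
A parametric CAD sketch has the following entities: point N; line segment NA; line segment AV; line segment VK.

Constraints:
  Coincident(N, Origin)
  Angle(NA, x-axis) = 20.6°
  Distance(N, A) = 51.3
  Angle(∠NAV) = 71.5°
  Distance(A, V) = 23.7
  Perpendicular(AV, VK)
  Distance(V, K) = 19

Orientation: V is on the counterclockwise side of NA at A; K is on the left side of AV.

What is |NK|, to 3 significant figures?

30.6

N is at the origin; NA runs at 20.6° with length 51.3, so A = 51.3·(cos 20.6°, sin 20.6°) = (48.0, 18.0). ∠NAV = 71.5°, so AV runs at 20.6° + (180° − 71.5°) = 129° from the x-axis; with |AV| = 23.7, V = A + 23.7·(cos 129°, sin 129°) = (33.1, 36.4). AV ⟂ VK; with |VK| = 19.0 on the left of AV, K = V + 19.0·(-0.776, -0.631) = (18.3, 24.5). Then |NK| = |K − N| = 30.6.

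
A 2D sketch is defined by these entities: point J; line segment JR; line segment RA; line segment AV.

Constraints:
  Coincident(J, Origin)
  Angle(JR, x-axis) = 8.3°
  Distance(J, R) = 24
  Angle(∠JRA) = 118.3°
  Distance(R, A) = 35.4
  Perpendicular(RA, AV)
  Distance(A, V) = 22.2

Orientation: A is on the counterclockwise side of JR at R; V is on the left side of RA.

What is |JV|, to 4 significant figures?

46.79

∠JRA = 118.3°, so RA runs at 8.3° + (180° − 118.3°) = 70.00° from the x-axis; with |RA| = 35.4, A = R + 35.4·(cos 70.00°, sin 70.00°) = (35.86, 36.73). RA ⟂ AV; with |AV| = 22.2 on the left of RA, V = A + 22.2·(-0.9397, 0.3420) = (14.99, 44.32). Then |JV| = |V − J| = 46.79.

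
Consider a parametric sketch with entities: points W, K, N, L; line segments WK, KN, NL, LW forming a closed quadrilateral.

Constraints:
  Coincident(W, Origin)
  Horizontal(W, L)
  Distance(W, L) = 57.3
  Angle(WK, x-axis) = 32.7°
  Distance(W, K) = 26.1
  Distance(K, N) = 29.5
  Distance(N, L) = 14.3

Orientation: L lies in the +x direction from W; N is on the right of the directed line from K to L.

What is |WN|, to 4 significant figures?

44.40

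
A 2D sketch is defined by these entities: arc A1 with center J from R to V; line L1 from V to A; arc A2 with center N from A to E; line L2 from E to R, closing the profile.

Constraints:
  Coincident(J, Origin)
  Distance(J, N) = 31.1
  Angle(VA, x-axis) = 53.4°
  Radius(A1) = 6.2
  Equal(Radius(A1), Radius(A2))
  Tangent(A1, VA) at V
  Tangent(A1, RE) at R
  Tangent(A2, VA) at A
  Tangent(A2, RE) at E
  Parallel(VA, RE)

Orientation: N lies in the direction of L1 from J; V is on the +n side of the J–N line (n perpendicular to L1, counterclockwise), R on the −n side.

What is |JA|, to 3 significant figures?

31.7

Tangency of A1 to both parallel lines with radius 6.2 puts V and R at J ± 6.2·n: V = (-4.98, 3.70), R = (4.98, -3.70). Equal radii place A and E the same way about N: A = N + 6.2·n = (13.6, 28.7), E = N − 6.2·n = (23.5, 21.3). Then |JA| = |A − J| = 31.7.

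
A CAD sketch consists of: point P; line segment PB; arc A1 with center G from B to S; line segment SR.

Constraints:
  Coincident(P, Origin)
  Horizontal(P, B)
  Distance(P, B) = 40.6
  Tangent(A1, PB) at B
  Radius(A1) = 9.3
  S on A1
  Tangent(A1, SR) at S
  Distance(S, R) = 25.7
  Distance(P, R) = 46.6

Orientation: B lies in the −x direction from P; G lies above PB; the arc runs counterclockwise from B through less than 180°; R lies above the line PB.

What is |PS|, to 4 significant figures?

32.61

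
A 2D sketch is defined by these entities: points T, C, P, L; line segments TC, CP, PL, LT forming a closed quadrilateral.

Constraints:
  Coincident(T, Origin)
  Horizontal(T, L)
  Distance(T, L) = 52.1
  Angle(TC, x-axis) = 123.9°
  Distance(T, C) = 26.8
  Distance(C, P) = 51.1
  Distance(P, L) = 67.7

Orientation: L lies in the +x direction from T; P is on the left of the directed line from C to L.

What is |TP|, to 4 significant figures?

62.83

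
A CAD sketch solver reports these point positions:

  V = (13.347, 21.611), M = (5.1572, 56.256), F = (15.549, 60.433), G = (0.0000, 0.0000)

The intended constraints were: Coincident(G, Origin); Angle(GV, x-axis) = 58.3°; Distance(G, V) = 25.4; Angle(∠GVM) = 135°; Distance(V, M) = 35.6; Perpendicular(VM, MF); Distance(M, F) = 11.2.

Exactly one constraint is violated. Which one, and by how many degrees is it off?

Perpendicular(VM, MF) — off by 8.60°.

G = (0.00, 0.00) ✓; GV at 58.30° ✓; |GV| = 25.40 ✓; ∠GVM = 135.0° ✓; |VM| = 35.60 ✓; ∠(VM, MF) = 81.40° ✗; |MF| = 11.20 ✓.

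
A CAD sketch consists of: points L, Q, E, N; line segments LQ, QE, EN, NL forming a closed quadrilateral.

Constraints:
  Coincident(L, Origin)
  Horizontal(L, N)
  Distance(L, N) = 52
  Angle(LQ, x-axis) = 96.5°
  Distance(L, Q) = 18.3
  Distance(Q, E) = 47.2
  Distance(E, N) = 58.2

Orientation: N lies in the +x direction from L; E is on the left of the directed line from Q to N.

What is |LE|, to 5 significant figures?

60.985

L is at the origin; LN is horizontal with |LN| = 52.0 and N in +x, so N = (52.0, 0). LQ runs at 96.5° with |LQ| = 18.3, so Q = (-2.0716, 18.182). E is determined by |QE| = 47.2 and |EN| = 58.2 together: it lies at the intersection of circle(Q, 47.2) and circle(N, 58.2). With |QN| = 57.047, the foot of the radical line on QN is 18.362 from Q and the perpendicular offset is √(47.2² − 18.362²) = 43.482. Taking the left-of-QN solution: E = (29.191, 53.544).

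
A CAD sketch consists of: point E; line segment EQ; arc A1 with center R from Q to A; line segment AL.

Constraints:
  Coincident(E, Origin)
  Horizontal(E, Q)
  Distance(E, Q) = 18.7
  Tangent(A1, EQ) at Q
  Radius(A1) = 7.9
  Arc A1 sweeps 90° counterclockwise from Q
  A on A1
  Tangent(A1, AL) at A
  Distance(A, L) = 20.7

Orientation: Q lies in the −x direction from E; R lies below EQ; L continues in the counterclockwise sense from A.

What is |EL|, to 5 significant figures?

39.058

On A1, Q sits at bearing 90° from R; a 90° counterclockwise sweep puts A at bearing 180°, so A = R + 7.9·(cos 180°, sin 180°) = (-26.600, -7.9000). The tangent condition forces RA to be normal to AL, so AL runs along (−sin 180°, cos 180°); with |AL| = 20.7, L = (-26.600, -28.600). Then |EL| = |L − E| = 39.058.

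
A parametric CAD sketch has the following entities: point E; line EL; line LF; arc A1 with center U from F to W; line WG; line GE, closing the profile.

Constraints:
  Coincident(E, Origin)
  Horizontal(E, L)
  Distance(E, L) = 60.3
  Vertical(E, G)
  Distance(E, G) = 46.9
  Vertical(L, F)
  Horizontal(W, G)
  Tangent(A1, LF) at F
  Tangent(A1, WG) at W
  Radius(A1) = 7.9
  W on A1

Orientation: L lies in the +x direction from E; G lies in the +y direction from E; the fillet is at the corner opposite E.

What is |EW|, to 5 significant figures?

70.323

The virtual corner opposite E is at (60.300, 46.900). Since A1 is tangent to LF there, UF ⟂ LF and A1 meets WG tangentially, so UW is at right angles to WG, with radius 7.9, so the center U sits 7.9 in from both sides at U = (52.400, 39.000). That places the tangent points at F = (60.300, 39.000) on LF and W = (52.400, 46.900) on WG. Then |EW| = |W − E| = 70.323.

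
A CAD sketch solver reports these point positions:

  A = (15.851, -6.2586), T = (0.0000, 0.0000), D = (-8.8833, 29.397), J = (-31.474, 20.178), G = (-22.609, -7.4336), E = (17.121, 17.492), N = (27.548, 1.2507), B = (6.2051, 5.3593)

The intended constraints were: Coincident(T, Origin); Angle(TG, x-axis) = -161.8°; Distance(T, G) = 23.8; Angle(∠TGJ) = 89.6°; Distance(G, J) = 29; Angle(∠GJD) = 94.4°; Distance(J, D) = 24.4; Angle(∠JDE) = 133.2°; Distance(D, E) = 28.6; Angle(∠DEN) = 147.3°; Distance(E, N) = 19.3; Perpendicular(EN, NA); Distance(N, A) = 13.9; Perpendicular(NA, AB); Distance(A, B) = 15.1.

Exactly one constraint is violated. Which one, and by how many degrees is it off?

Perpendicular(NA, AB) — off by 7.00°.

T = (0.00, 0.00) ✓; TG at -161.8° ✓; |TG| = 23.80 ✓; ∠TGJ = 89.60° ✓; |GJ| = 29.00 ✓; ∠GJD = 94.40° ✓; |JD| = 24.40 ✓; ∠JDE = 133.2° ✓; |DE| = 28.60 ✓; ∠DEN = 147.3° ✓; |EN| = 19.30 ✓; ∠(EN, NA) = 90.00° ✓; |NA| = 13.90 ✓; ∠(NA, AB) = 83.00° ✗; |AB| = 15.10 ✓.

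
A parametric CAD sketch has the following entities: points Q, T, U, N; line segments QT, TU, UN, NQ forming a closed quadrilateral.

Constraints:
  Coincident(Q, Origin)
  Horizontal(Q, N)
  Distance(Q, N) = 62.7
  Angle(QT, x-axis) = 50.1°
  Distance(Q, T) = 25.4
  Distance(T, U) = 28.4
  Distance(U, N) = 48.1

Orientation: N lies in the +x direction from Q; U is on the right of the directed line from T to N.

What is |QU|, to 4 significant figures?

17.81

Q is at the origin; Q and N share the same y with |QN| = 62.7 and N in +x, so N = (62.7, 0). QT runs at 50.1° with |QT| = 25.4, so T = (16.29, 19.49). U is determined by |TU| = 28.4 and |UN| = 48.1 together: it lies at the intersection of circle(T, 28.4) and circle(N, 48.1). With |TN| = 50.33, the foot of the radical line on TN is 10.20 from T and the perpendicular offset is √(28.4² − 10.20²) = 26.51. Taking the right-of-TN solution: U = (15.43, -8.901).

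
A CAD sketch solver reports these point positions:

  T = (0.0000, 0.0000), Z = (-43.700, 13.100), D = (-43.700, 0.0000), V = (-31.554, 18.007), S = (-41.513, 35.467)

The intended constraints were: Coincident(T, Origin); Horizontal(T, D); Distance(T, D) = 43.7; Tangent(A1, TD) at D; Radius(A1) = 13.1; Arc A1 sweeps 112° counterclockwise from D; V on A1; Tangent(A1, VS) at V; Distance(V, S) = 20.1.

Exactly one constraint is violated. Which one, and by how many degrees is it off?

Tangent(A1, VS) at V — off by 7.70°.

T = (0.00, 0.00) ✓; T.y = 0.00, D.y = 0.00 ✓; |TD| = 43.70 ✓; ∠(ZD, DT) = 90.00° ✓; |ZD| = 13.10 ✓; bearing(Z→V) − bearing(Z→D) = 112.0° ✓; |ZV| = 13.10 ✓; ∠(ZV, VS) = 82.30° ✗; |VS| = 20.10 ✓.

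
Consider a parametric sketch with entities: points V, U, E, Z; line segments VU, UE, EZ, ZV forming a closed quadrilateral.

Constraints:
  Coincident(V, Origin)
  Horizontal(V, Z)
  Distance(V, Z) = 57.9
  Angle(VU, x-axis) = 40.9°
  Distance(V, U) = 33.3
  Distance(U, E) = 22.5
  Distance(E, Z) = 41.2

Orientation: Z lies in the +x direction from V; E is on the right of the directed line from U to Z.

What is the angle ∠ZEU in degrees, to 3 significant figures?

69.2°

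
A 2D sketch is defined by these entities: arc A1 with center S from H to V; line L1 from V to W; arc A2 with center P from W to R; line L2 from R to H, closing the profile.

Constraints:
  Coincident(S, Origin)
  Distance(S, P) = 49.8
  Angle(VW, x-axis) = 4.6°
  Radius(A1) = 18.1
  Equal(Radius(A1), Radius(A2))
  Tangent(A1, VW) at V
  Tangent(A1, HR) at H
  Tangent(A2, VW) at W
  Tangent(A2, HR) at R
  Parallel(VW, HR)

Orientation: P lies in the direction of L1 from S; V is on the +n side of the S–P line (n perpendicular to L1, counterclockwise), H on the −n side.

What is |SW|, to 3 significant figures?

53.0

Tangency of A1 to both parallel lines with radius 18.1 puts V and H at S ± 18.1·n: V = (-1.45, 18.0), H = (1.45, -18.0). Equal radii place W and R the same way about P: W = P + 18.1·n = (48.2, 22.0), R = P − 18.1·n = (51.1, -14.0). Then |SW| = |W − S| = 53.0.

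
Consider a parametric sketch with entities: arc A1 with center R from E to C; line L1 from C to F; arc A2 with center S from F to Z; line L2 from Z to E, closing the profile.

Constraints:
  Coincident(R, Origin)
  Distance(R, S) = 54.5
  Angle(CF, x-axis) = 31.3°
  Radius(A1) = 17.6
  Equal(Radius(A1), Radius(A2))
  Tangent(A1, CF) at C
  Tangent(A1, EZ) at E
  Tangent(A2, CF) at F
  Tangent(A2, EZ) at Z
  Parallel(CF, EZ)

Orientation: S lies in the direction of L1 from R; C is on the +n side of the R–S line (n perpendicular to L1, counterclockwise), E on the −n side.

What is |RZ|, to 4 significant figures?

57.27

The slot axis is L1's direction at 31.3°, so u = (cos 31.3°, sin 31.3°) = (0.8545, 0.5195) and n = (−sin 31.3°, cos 31.3°) = (-0.5195, 0.8545). R is at the origin and S lies 54.5 along u from R, so S = 54.5·u = (46.57, 28.31). Tangency of A1 to both parallel lines with radius 17.6 puts C and E at R ± 17.6·n: C = (-9.144, 15.04), E = (9.144, -15.04). Equal radii place F and Z the same way about S: F = S + 17.6·n = (37.42, 43.35), Z = S − 17.6·n = (55.71, 13.28). Then |RZ| = |Z − R| = 57.27.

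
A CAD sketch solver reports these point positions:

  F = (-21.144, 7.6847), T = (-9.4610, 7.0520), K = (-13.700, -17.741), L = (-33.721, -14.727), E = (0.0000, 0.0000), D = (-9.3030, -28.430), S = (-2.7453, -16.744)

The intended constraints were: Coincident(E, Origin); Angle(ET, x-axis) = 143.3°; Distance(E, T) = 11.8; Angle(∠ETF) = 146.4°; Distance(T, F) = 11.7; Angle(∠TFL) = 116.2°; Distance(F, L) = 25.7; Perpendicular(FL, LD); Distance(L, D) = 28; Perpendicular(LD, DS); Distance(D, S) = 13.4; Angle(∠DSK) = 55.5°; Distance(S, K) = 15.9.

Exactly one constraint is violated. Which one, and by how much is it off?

Distance(S, K) = 15.9 — off by 4.90.

E = (0.00, 0.00) ✓; ET at 143.3° ✓; |ET| = 11.80 ✓; ∠ETF = 146.4° ✓; |TF| = 11.70 ✓; ∠TFL = 116.2° ✓; |FL| = 25.70 ✓; ∠(FL, LD) = 90.00° ✓; |LD| = 28.00 ✓; ∠(LD, DS) = 90.00° ✓; |DS| = 13.40 ✓; ∠DSK = 55.50° ✓; |SK| = 11.00 ✗.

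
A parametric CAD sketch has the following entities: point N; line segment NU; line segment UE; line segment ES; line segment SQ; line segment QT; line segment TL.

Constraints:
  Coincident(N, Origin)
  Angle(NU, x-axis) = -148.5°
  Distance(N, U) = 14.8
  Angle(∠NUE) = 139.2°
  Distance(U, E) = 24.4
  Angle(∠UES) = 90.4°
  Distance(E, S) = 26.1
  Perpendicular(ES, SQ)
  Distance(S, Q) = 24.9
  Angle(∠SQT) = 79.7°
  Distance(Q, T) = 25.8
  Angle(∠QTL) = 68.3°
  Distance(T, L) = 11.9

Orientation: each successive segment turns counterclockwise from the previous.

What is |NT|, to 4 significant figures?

17.68

ES is perpendicular to SQ, so SQ runs at 71.90°; with |SQ| = 24.9, Q = (12.51, -15.42). ∠SQT = 79.7° gives QT at 172.2° from the x-axis; with |QT| = 25.8, T = (-13.05, -11.92). Then |NT| = |T − N| = 17.68.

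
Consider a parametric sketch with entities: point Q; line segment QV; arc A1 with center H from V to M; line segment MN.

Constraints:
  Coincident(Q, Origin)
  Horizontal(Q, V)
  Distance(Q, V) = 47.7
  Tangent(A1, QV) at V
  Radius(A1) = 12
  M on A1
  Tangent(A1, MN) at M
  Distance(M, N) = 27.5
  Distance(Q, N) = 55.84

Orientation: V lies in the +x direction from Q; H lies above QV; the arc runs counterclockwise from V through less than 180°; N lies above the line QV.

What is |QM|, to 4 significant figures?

60.09

Q is at the origin; Q and V share the same y with |QV| = 47.7 and V on the +x side, so V = (47.70, 0.000). A1 meets QV tangentially, so HV is at right angles to QV, so H = V + (0, 12) = (47.70, 12.00). Since HM ⟂ MN (tangency), |HN| = √(12.0² + 27.5²) = 30.00 regardless of where M sits on A1. So N lies on both circle(Q, 55.84) and circle(H, 30.00); the above-QV intersection is N = (38.41, 40.53). M is the foot of the tangent from N: M = (56.67, 19.97).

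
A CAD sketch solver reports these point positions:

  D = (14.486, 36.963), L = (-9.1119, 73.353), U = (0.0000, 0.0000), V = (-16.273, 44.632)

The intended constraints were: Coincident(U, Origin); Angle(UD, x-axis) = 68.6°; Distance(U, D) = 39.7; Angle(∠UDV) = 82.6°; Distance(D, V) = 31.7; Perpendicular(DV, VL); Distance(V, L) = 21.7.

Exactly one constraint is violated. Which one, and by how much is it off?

Distance(V, L) = 21.7 — off by 7.90.

U = (0.00, 0.00) ✓; UD at 68.60° ✓; |UD| = 39.70 ✓; ∠UDV = 82.60° ✓; |DV| = 31.70 ✓; ∠(DV, VL) = 90.00° ✓; |VL| = 29.60 ✗.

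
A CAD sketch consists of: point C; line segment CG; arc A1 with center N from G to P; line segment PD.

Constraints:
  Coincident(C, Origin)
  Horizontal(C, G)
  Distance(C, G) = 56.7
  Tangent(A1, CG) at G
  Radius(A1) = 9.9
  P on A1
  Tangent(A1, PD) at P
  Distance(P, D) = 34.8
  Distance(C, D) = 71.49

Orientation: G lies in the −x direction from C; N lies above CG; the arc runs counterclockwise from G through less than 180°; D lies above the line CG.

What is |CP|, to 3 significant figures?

48.6

C is at the origin; CG is horizontal with |CG| = 56.7 and G on the −x side, so G = (-56.7, 0.00). A1 meets CG tangentially, so NG is at right angles to CG, so N = G + (0, 9.9) = (-56.7, 9.90). Since NP ⟂ PD (tangency), |ND| = √(9.9² + 34.8²) = 36.2 regardless of where P sits on A1. So D lies on both circle(C, 71.49) and circle(N, 36.2); the above-CG intersection is D = (-54.7, 46.0). P is the foot of the tangent from D: P = (-47.0, 12.1).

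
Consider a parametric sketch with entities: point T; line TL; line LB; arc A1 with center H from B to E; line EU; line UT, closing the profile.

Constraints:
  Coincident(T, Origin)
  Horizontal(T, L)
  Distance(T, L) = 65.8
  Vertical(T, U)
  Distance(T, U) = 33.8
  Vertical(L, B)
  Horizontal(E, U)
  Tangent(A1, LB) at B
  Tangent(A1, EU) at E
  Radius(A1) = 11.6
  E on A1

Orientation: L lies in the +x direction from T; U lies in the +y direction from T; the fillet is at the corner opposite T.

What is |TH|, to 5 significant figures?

58.570

T is at the origin; TL is horizontal with |TL| = 65.8 and L on the +x side, so L = (65.800, 0.0000). TU is vertical with |TU| = 33.8 and U on the +y side, so U = (0.0000, 33.800). The virtual corner opposite T is at (65.800, 33.800). The tangent condition forces HB to be normal to LB and the tangent condition forces HE to be normal to EU, with radius 11.6, so the center H sits 11.6 in from both sides at H = (54.200, 22.200). Then |TH| = |H − T| = 58.570.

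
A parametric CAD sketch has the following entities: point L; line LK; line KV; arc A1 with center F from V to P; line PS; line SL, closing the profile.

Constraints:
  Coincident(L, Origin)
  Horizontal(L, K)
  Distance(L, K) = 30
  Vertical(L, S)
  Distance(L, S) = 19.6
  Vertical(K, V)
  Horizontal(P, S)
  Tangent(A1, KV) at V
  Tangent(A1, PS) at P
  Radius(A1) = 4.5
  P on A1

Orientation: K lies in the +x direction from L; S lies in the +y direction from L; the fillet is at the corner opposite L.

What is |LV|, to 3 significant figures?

33.6

The virtual corner opposite L is at (30.0, 19.6). Tangency of A1 to KV means the radius FV is perpendicular to KV and since A1 is tangent to PS there, FP ⟂ PS, with radius 4.5, so the center F sits 4.5 in from both sides at F = (25.5, 15.1). That places the tangent points at V = (30.0, 15.1) on KV and P = (25.5, 19.6) on PS. Then |LV| = |V − L| = 33.6.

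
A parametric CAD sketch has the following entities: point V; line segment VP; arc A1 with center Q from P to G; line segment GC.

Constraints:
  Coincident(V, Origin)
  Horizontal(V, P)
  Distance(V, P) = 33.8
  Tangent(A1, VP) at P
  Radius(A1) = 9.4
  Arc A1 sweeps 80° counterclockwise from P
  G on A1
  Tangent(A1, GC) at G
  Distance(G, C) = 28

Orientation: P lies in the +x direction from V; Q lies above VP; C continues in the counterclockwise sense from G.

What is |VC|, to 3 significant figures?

59.5

V is at the origin; V and P share the same y with |VP| = 33.8 and P on the +x side, so P = (33.8, 0.00). A1 meets VP tangentially, so QP is at right angles to VP, so Q = P + (0, 9.4) = (33.8, 9.40). On A1, P sits at bearing -90° from Q; an 80° counterclockwise sweep puts G at bearing -10°, so G = Q + 9.4·(cos -10°, sin -10°) = (43.1, 7.77). Tangency of A1 to GC means the radius QG is perpendicular to GC, so GC runs along (−sin -10°, cos -10°); with |GC| = 28.0, C = (47.9, 35.3). Then |VC| = |C − V| = 59.5.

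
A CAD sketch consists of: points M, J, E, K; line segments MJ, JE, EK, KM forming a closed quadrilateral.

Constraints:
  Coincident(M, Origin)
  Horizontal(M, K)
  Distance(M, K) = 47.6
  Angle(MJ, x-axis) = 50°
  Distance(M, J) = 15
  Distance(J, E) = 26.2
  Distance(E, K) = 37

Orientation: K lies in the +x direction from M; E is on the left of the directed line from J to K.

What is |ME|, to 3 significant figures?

41.2

Checks: |JE| = 26.20 ✓; |EK| = 37.00 ✓.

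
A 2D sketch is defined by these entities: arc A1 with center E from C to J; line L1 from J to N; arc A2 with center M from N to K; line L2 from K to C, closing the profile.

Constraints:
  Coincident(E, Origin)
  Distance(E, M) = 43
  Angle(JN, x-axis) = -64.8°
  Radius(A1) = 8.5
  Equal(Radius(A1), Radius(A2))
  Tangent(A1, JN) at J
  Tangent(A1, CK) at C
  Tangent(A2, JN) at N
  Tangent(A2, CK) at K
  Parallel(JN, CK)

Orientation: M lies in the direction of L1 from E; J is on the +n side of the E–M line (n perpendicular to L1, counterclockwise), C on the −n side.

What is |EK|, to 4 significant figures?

43.83

The slot axis is L1's direction at -64.8°, so u = (cos -64.8°, sin -64.8°) = (0.4258, -0.9048) and n = (−sin -64.8°, cos -64.8°) = (0.9048, 0.4258). E is at the origin and M lies 43.0 along u from E, so M = 43.0·u = (18.31, -38.91). Tangency of A1 to both parallel lines with radius 8.5 puts J and C at E ± 8.5·n: J = (7.691, 3.619), C = (-7.691, -3.619). Equal radii place N and K the same way about M: N = M + 8.5·n = (26.00, -35.29), K = M − 8.5·n = (10.62, -42.53). Then |EK| = |K − E| = 43.83.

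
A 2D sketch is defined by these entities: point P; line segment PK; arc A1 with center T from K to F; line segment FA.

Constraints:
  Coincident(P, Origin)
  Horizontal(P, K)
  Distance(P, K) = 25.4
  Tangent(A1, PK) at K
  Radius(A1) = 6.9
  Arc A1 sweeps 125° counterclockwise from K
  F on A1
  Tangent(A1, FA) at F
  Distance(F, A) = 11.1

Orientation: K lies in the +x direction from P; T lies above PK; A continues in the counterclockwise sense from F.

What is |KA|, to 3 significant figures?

20.0

On A1, K sits at bearing -90° from T; a 125° counterclockwise sweep puts F at bearing 35°, so F = T + 6.9·(cos 35°, sin 35°) = (31.1, 10.9). A1 meets FA tangentially, so TF is at right angles to FA, so FA runs along (−sin 35°, cos 35°); with |FA| = 11.1, A = (24.7, 20.0). Then |KA| = |A − K| = 20.0.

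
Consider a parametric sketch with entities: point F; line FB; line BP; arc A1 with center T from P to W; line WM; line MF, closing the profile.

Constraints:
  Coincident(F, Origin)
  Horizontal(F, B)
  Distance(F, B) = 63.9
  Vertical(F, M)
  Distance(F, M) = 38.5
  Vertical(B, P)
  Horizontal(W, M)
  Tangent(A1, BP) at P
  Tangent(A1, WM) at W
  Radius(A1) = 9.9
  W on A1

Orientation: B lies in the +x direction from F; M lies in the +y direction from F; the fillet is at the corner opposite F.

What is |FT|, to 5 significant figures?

61.106

F and M share the same x with |FM| = 38.5 and M on the +y side, so M = (0.0000, 38.500). The virtual corner opposite F is at (63.900, 38.500). A1 meets BP tangentially, so TP is at right angles to BP and A1 meets WM tangentially, so TW is at right angles to WM, with radius 9.9, so the center T sits 9.9 in from both sides at T = (54.000, 28.600). Then |FT| = |T − F| = 61.106.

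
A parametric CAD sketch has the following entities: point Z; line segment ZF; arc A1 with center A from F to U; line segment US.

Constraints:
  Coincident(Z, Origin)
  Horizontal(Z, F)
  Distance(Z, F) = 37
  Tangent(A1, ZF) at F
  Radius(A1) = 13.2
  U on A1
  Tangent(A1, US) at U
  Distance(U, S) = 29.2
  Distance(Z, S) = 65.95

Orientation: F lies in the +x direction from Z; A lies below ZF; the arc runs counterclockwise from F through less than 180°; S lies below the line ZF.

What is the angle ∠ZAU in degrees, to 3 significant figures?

69.3°

Checks: |AU| = 13.20 ✓; ∠(AU, US) = 90.00° ✓; |US| = 29.20 ✓; |ZS| = 65.95 ✓.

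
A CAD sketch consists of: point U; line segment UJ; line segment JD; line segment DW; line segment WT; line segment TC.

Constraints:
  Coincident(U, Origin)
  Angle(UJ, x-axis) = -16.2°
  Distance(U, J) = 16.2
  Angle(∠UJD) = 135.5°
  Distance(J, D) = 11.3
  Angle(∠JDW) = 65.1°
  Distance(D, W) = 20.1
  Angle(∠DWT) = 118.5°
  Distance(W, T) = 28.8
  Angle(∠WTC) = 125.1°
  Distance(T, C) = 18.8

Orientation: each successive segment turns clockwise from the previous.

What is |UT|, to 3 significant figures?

16.8

U is at the origin; UJ runs at -16.2° with length 16.2, so J = (15.6, -4.52). ∠UJD = 135.5° gives JD at -60.7° from the x-axis; with |JD| = 11.3, D = (21.1, -14.4). ∠JDW = 65.1° gives DW at -176° from the x-axis; with |DW| = 20.1, W = (1.05, -15.9). ∠DWT = 118.5° gives WT at 123° from the x-axis; with |WT| = 28.8, T = (-14.6, 8.26). Then |UT| = |T − U| = 16.8.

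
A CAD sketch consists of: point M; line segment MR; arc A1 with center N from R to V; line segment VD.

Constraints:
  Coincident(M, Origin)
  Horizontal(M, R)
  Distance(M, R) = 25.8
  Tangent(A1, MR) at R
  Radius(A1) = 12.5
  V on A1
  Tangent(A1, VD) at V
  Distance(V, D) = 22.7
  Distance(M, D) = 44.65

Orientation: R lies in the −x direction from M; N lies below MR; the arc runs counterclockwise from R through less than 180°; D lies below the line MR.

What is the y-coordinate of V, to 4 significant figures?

-19.67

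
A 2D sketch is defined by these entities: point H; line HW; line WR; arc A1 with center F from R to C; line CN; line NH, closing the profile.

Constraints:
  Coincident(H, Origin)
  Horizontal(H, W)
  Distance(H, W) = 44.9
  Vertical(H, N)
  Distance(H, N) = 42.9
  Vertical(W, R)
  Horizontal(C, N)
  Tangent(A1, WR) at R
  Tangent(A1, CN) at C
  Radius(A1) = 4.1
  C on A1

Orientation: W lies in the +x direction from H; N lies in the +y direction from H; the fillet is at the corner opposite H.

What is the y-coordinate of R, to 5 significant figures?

38.800

The virtual corner opposite H is at (44.900, 42.900). Since A1 is tangent to WR there, FR ⟂ WR and tangency of A1 to CN means the radius FC is perpendicular to CN, with radius 4.1, so the center F sits 4.1 in from both sides at F = (40.800, 38.800). That places the tangent points at R = (44.900, 38.800) on WR and C = (40.800, 42.900) on CN. So R.y = 38.800.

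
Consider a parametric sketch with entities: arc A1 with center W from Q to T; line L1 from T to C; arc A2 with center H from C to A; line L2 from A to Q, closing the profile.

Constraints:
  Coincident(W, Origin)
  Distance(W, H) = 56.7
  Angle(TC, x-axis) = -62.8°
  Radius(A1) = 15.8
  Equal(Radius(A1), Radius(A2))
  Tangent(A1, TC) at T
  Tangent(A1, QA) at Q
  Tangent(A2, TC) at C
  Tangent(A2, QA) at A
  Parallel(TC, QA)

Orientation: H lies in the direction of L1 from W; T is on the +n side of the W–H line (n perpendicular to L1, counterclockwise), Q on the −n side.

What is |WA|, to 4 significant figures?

58.86

Tangency of A1 to both parallel lines with radius 15.8 puts T and Q at W ± 15.8·n: T = (14.05, 7.222), Q = (-14.05, -7.222). Equal radii place C and A the same way about H: C = H + 15.8·n = (39.97, -43.21), A = H − 15.8·n = (11.86, -57.65). Then |WA| = |A − W| = 58.86.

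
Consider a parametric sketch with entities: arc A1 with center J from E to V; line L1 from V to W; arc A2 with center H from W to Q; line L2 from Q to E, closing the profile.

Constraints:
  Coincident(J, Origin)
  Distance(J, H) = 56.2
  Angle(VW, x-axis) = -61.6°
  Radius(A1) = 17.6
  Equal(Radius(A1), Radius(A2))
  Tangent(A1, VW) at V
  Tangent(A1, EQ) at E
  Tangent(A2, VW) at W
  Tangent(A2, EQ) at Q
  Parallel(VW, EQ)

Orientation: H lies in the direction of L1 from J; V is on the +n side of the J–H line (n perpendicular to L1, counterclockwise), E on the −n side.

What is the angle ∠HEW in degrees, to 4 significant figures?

14.67°

Tangency of A1 to both parallel lines with radius 17.6 puts V and E at J ± 17.6·n: V = (15.48, 8.371), E = (-15.48, -8.371). Equal radii place W and Q the same way about H: W = H + 17.6·n = (42.21, -41.07), Q = H − 17.6·n = (11.25, -57.81). Then cos ∠HEW = EH·EW / (|EH||EW|), giving 14.67°.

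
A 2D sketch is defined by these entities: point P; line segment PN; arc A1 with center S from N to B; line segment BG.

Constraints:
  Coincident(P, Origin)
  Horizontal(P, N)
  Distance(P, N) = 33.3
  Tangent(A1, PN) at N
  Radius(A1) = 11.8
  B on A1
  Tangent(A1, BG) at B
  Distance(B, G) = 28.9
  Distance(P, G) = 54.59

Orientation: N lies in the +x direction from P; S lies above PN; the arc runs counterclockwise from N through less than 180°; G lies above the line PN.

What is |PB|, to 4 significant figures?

47.12

P is at the origin; PN is horizontal with |PN| = 33.3 and N on the +x side, so N = (33.30, 0.000). A1 meets PN tangentially, so SN is at right angles to PN, so S = N + (0, 11.8) = (33.30, 11.80). Since SB ⟂ BG (tangency), |SG| = √(11.8² + 28.9²) = 31.22 regardless of where B sits on A1. So G lies on both circle(P, 54.59) and circle(S, 31.22); the above-PN intersection is G = (33.61, 43.01). B is the foot of the tangent from G: B = (44.27, 16.15).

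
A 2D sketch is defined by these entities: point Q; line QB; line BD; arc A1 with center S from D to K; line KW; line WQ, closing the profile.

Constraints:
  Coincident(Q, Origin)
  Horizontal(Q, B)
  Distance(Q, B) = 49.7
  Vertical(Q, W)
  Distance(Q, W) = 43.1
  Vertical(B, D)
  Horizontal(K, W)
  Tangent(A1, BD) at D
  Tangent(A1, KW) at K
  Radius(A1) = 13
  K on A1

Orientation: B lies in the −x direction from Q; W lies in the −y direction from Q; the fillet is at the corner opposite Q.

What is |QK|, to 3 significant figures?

56.6

Q is at the origin; Q and B share the same y with |QB| = 49.7 and B on the −x side, so B = (-49.7, 0.00). Q and W share the same x with |QW| = 43.1 and W on the −y side, so W = (0.00, -43.1). The virtual corner opposite Q is at (-49.7, -43.1). The tangent condition forces SD to be normal to BD and the tangent condition forces SK to be normal to KW, with radius 13.0, so the center S sits 13.0 in from both sides at S = (-36.7, -30.1). That places the tangent points at D = (-49.7, -30.1) on BD and K = (-36.7, -43.1) on KW. Then |QK| = |K − Q| = 56.6.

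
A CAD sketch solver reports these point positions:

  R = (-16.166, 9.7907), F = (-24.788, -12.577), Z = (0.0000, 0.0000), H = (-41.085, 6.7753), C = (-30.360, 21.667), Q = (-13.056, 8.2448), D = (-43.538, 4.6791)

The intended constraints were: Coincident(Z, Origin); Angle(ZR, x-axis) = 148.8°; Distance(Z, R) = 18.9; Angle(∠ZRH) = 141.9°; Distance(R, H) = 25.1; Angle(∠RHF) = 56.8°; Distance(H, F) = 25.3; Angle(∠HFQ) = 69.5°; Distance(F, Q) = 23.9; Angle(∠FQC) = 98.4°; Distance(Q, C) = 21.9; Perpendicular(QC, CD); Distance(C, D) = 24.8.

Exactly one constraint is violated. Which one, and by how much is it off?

Distance(C, D) = 24.8 — off by 3.30.

Z = (0.00, 0.00) ✓; ZR at 148.8° ✓; |ZR| = 18.90 ✓; ∠ZRH = 141.9° ✓; |RH| = 25.10 ✓; ∠RHF = 56.80° ✓; |HF| = 25.30 ✓; ∠HFQ = 69.50° ✓; |FQ| = 23.90 ✓; ∠FQC = 98.40° ✓; |QC| = 21.90 ✓; ∠(QC, CD) = 90.00° ✓; |CD| = 21.50 ✗.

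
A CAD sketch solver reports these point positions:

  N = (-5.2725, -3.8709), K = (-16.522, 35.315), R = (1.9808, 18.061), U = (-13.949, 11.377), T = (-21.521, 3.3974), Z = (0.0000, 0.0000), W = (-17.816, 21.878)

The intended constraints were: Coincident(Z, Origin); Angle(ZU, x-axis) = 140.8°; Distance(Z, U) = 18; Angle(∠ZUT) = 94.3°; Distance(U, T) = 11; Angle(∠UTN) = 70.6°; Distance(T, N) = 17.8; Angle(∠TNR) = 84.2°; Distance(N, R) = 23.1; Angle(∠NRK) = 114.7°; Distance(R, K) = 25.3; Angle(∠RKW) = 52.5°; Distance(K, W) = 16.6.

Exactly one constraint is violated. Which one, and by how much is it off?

Distance(K, W) = 16.6 — off by 3.10.

Z = (0.00, 0.00) ✓; ZU at 140.8° ✓; |ZU| = 18.00 ✓; ∠ZUT = 94.30° ✓; |UT| = 11.00 ✓; ∠UTN = 70.60° ✓; |TN| = 17.80 ✓; ∠TNR = 84.20° ✓; |NR| = 23.10 ✓; ∠NRK = 114.7° ✓; |RK| = 25.30 ✓; ∠RKW = 52.50° ✓; |KW| = 13.50 ✗.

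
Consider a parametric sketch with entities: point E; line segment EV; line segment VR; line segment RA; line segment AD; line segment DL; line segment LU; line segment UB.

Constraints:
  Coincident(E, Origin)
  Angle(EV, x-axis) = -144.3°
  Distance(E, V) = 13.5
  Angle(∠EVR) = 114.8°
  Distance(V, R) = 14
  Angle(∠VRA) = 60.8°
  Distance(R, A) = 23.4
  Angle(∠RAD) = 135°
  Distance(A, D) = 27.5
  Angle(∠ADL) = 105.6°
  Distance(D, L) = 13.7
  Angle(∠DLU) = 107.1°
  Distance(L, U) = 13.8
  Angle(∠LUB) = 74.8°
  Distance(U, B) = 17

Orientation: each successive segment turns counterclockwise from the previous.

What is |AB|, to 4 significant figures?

15.12

E is at the origin; EV runs at -144.3° with length 13.5, so V = (-10.96, -7.878). ∠EVR = 114.8° gives VR at -79.10° from the x-axis; with |VR| = 14.0, R = (-8.316, -21.63). ∠VRA = 60.8° gives RA at 40.10° from the x-axis; with |RA| = 23.4, A = (9.583, -6.553). ∠RAD = 135.0° gives AD at 85.10° from the x-axis; with |AD| = 27.5, D = (11.93, 20.85). ∠ADL = 105.6° gives DL at 159.5° from the x-axis; with |DL| = 13.7, L = (-0.9001, 25.64). ∠DLU = 107.1° gives LU at -127.6° from the x-axis; with |LU| = 13.8, U = (-9.320, 14.71). ∠LUB = 74.8° gives UB at -22.40° from the x-axis; with |UB| = 17.0, B = (6.397, 8.233). Then |AB| = |B − A| = 15.12.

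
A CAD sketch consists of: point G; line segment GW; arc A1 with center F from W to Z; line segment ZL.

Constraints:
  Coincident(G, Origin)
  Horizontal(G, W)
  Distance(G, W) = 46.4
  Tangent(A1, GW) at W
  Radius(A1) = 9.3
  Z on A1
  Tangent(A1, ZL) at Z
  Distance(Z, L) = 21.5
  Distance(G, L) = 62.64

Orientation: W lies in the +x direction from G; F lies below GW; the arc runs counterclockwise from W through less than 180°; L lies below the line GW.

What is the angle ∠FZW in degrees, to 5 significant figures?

23.566°

G is at the origin; G and W share the same y with |GW| = 46.4 and W on the +x side, so W = (46.400, 0.0000). The tangent condition forces FW to be normal to GW, so F = W + (0, -9.3) = (46.400, -9.3000). Since FZ ⟂ ZL (tangency), |FL| = √(9.3² + 21.5²) = 23.425 regardless of where Z sits on A1. So L lies on both circle(G, 62.64) and circle(F, 23.425); the below-GW intersection is L = (54.210, -31.385). Z is the foot of the tangent from L: Z = (39.584, -15.627).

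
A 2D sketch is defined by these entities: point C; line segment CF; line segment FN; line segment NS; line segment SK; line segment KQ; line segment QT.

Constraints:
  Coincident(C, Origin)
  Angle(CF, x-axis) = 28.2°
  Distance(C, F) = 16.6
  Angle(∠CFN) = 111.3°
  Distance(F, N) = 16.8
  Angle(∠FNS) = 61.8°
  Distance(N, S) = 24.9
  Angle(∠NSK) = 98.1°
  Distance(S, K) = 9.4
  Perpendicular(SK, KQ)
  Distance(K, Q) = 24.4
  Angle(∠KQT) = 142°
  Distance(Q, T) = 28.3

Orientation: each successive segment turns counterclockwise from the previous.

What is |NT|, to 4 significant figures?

22.51

C is at the origin; CF runs at 28.2° with length 16.6, so F = (14.63, 7.844). ∠CFN = 111.3° gives FN at 96.90° from the x-axis; with |FN| = 16.8, N = (12.61, 24.52). ∠FNS = 61.8° gives NS at -144.9° from the x-axis; with |NS| = 24.9, S = (-7.761, 10.21). ∠NSK = 98.1° gives SK at -63.00° from the x-axis; with |SK| = 9.4, K = (-3.493, 1.830). SK ⟂ KQ, so KQ runs at 27.00°; with |KQ| = 24.4, Q = (18.25, 12.91). ∠KQT = 142.0° gives QT at 65.00° from the x-axis; with |QT| = 28.3, T = (30.21, 38.56). Then |NT| = |T − N| = 22.51.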